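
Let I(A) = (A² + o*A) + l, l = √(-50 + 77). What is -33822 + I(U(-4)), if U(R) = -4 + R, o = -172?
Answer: -32382 + 3*√3 ≈ -32377.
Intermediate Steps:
l = 3*√3 (l = √27 = 3*√3 ≈ 5.1962)
I(A) = A² - 172*A + 3*√3 (I(A) = (A² - 172*A) + 3*√3 = A² - 172*A + 3*√3)
-33822 + I(U(-4)) = -33822 + ((-4 - 4)² - 172*(-4 - 4) + 3*√3) = -33822 + ((-8)² - 172*(-8) + 3*√3) = -33822 + (64 + 1376 + 3*√3) = -33822 + (1440 + 3*√3) = -32382 + 3*√3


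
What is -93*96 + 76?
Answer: -8852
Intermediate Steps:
-93*96 + 76 = -8928 + 76 = -8852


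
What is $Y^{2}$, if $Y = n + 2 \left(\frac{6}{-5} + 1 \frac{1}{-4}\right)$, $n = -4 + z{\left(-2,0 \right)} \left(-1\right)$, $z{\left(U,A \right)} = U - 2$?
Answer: $\frac{841}{100} \approx 8.41$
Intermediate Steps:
$z{\left(U,A \right)} = -2 + U$ ($z{\left(U,A \right)} = U - 2 = -2 + U$)
$n = 0$ ($n = -4 + \left(-2 - 2\right) \left(-1\right) = -4 - -4 = -4 + 4 = 0$)
$Y = - \frac{29}{10}$ ($Y = 0 + 2 \left(\frac{6}{-5} + 1 \frac{1}{-4}\right) = 0 + 2 \left(6 \left(- \frac{1}{5}\right) + 1 \left(- \frac{1}{4}\right)\right) = 0 + 2 \left(- \frac{6}{5} - \frac{1}{4}\right) = 0 + 2 \left(- \frac{29}{20}\right) = 0 - \frac{29}{10} = - \frac{29}{10} \approx -2.9$)
$Y^{2} = \left(- \frac{29}{10}\right)^{2} = \frac{841}{100}$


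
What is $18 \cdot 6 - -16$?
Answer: $124$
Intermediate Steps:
$18 \cdot 6 - -16 = 108 + 16 = 124$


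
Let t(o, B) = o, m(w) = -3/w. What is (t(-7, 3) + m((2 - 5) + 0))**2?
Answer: 36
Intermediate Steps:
(t(-7, 3) + m((2 - 5) + 0))**2 = (-7 - 3/((2 - 5) + 0))**2 = (-7 - 3/(-3 + 0))**2 = (-7 - 3/(-3))**2 = (-7 - 3*(-1/3))**2 = (-7 + 1)**2 = (-6)**2 = 36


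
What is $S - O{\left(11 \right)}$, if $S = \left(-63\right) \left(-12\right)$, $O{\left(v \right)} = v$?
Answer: $745$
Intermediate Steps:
$S = 756$
$S - O{\left(11 \right)} = 756 - 11 = 745$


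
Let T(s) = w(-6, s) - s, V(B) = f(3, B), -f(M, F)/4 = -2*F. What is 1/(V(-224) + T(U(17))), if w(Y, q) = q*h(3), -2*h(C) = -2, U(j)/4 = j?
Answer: -1/1792 ≈ -0.00055804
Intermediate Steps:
f(M, F) = 8*F (f(M, F) = -(-8)*F = 8*F)
U(j) = 4*j
h(C) = 1 (h(C) = -½*(-2) = 1)
V(B) = 8*B
w(Y, q) = q (w(Y, q) = q*1 = q)
T(s) = 0 (T(s) = s - s = 0)
1/(V(-224) + T(U(17))) = 1/(8*(-224) + 0) = 1/(-1792 + 0) = 1/(-1792) = -1/1792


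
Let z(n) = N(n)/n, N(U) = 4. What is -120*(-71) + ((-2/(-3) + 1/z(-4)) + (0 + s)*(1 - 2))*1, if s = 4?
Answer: 25547/3 ≈ 8515.7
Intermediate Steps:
z(n) = 4/n
-120*(-71) + ((-2/(-3) + 1/z(-4)) + (0 + s)*(1 - 2))*1 = -120*(-71) + ((-2/(-3) + 1/(4/(-4))) + (0 + 4)*(1 - 2))*1 = 8520 + ((-2*(-⅓) + 1/(4*(-¼))) + 4*(-1))*1 = 8520 + ((⅔ + 1/(-1)) - 4)*1 = 8520 + ((⅔ + 1*(-1)) - 4)*1 = 8520 + ((⅔ - 1) - 4)*1 = 8520 + (-⅓ - 4)*1 = 8520 - 13/3*1 = 8520 - 13/3 = 25547/3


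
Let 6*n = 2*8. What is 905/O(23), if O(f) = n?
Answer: 2715/8 ≈ 339.38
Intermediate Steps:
n = 8/3 (n = (2*8)/6 = (1/6)*16 = 8/3 ≈ 2.6667)
O(f) = 8/3
905/O(23) = 905/(8/3) = 905*(3/8) = 2715/8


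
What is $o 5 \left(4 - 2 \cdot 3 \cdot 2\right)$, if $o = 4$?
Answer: $-160$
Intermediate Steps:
$o 5 \left(4 - 2 \cdot 3 \cdot 2\right) = 4 \cdot 5 \left(4 - 2 \cdot 3 \cdot 2\right) = 20 \left(4 - 2 \cdot 6\right) = 20 \left(4 - 12\right) = 20 \left(-8\right) = -160$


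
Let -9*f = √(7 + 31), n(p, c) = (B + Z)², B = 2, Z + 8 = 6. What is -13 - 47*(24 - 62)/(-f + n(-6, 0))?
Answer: -13 + 423*√38 ≈ 2594.5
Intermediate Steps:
Z = -2 (Z = -8 + 6 = -2)
n(p, c) = 0 (n(p, c) = (2 - 2)² = 0² = 0)
f = -√38/9 (f = -√(7 + 31)/9 = -√38/9 ≈ -0.68493)
-13 - 47*(24 - 62)/(-f + n(-6, 0)) = -13 - 47*(24 - 62)/(-(-1)*√38/9 + 0) = -13 - (-1786)/(√38/9 + 0) = -13 - (-1786)/(√38/9) = -13 - (-1786)*9*√38/38 = -13 - (-423)*√38 = -13 + 423*√38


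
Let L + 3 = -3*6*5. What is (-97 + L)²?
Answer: 36100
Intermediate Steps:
L = -93 (L = -3 - 3*6*5 = -3 - 18*5 = -3 - 90 = -93)
(-97 + L)² = (-97 - 93)² = (-190)² = 36100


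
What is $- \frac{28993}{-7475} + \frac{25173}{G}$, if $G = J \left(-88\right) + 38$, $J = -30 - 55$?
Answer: $\frac{135379183}{18732350} \approx 7.227$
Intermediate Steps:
$J = -85$
$G = 7518$ ($G = \left(-85\right) \left(-88\right) + 38 = 7480 + 38 = 7518$)
$- \frac{28993}{-7475} + \frac{25173}{G} = - \frac{28993}{-7475} + \frac{25173}{7518} = \left(-28993\right) \left(- \frac{1}{7475}\right) + 25173 \cdot \frac{1}{7518} = \frac{28993}{7475} + \frac{8391}{2506} = \frac{135379183}{18732350}$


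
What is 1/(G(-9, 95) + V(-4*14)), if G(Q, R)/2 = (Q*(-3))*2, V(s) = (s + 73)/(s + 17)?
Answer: 39/4195 ≈ 0.0092968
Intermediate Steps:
V(s) = (73 + s)/(17 + s)
G(Q, R) = -12*Q (G(Q, R) = 2*((Q*(-3))*2) = 2*(-3*Q*2) = 2*(-6*Q) = -12*Q)
1/(G(-9, 95) + V(-4*14)) = 1/(-12*(-9) + (73 - 4*14)/(17 - 4*14)) = 1/(108 + (73 - 56)/(17 - 56)) = 1/(108 + 17/(-39)) = 1/(108 - 1/39*17) = 1/(108 - 17/39) = 1/(4195/39) = 39/4195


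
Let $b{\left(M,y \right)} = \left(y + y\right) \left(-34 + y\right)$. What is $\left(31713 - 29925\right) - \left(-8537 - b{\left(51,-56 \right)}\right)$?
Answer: $20405$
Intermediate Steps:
$b{\left(M,y \right)} = 2 y \left(-34 + y\right)$
$\left(31713 - 29925\right) - \left(-8537 - b{\left(51,-56 \right)}\right) = \left(31713 - 29925\right) - \left(-8537 + 112 \left(-34 - 56\right)\right) = 1788 + \left(\left(2 \left(-56\right) \left(-90\right) + 11060\right) - 2523\right) = 1788 + \left(\left(10080 + 11060\right) - 2523\right) = 1788 + \left(21140 - 2523\right) = 1788 + 18617 = 20405$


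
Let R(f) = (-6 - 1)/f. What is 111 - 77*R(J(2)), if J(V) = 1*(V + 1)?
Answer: 872/3 ≈ 290.67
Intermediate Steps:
J(V) = 1 + V (J(V) = 1*(1 + V) = 1 + V)
R(f) = -7/f
111 - 77*R(J(2)) = 111 - (-539)/(1 + 2) = 111 - (-539)/3 = 111 - 77*(-7/3) = 111 + 539/3 = 872/3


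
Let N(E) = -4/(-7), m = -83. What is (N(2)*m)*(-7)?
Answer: 332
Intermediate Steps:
N(E) = 4/7 (N(E) = -4*(-1/7) = 4/7)
(N(2)*m)*(-7) = ((4/7)*(-83))*(-7) = -332/7*(-7) = 332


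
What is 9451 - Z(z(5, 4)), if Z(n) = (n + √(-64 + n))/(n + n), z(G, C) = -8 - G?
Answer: 18901/2 + I*√77/26 ≈ 9450.5 + 0.3375*I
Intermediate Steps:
Z(n) = (n + √(-64 + n))/(2*n) (Z(n) = (n + √(-64 + n))/((2*n)) = (n + √(-64 + n))*(1/(2*n)) = (n + √(-64 + n))/(2*n))
9451 - Z(z(5, 4)) = 9451 - ((-8 - 1*5) + √(-64 + (-8 - 1*5)))/(2*(-8 - 1*5)) = 9451 - ((-8 - 5) + √(-64 + (-8 - 5)))/(2*(-8 - 5)) = 9451 - (-13 + √(-64 - 13))/(2*(-13)) = 9451 - (-1)*(-13 + √(-77))/(2*13) = 9451 - (-1)*(-13 + I*√77)/(2*13) = 9451 - (½ - I*√77/26) = 9451 + (-½ + I*√77/26) = 18901/2 + I*√77/26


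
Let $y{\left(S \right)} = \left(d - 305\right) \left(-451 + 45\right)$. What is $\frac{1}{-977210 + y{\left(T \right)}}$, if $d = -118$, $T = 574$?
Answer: $- \frac{1}{805472} \approx -1.2415 \cdot 10^{-6}$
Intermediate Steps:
$y{\left(S \right)} = 171738$ ($y{\left(S \right)} = \left(-118 - 305\right) \left(-451 + 45\right) = \left(-423\right) \left(-406\right) = 171738$)
$\frac{1}{-977210 + y{\left(T \right)}} = \frac{1}{-977210 + 171738} = \frac{1}{-805472} = - \frac{1}{805472}$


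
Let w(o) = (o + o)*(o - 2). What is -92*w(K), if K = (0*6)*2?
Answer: 0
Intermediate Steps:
K = 0 (K = 0*2 = 0)
w(o) = 2*o*(-2 + o) (w(o) = (2*o)*(-2 + o) = 2*o*(-2 + o))
-92*w(K) = -184*0*(-2 + 0) = -184*0*(-2) = -92*0 = 0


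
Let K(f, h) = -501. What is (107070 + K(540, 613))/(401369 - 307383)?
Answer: 106569/93986 ≈ 1.1339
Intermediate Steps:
(107070 + K(540, 613))/(401369 - 307383) = (107070 - 501)/(401369 - 307383) = 106569/93986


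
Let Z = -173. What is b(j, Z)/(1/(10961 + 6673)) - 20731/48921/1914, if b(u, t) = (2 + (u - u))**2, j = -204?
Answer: 6604623808853/93634794 ≈ 70536.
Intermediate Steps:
b(u, t) = 4 (b(u, t) = (2 + 0)**2 = 2**2 = 4)
b(j, Z)/(1/(10961 + 6673)) - 20731/48921/1914 = 4/(1/(10961 + 6673)) - 20731/48921/1914 = 4/(1/17634) - 20731*1/48921*(1/1914) = 4/(1/17634) - 20731/48921*1/1914 = 4*17634 - 20731/93634794 = 70536 - 20731/93634794 = 6604623808853/93634794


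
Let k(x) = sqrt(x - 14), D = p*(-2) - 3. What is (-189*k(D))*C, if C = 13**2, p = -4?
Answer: -95823*I ≈ -95823.0*I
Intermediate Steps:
D = 5 (D = -4*(-2) - 3 = 8 - 3 = 5)
C = 169
k(x) = sqrt(-14 + x)
(-189*k(D))*C = -189*sqrt(-14 + 5)*169 = -567*I*169 = -95823*I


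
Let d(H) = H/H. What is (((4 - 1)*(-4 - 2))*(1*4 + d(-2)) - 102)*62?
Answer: -11904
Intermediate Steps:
d(H) = 1
(((4 - 1)*(-4 - 2))*(1*4 + d(-2)) - 102)*62 = (((4 - 1)*(-4 - 2))*(1*4 + 1) - 102)*62 = ((3*(-6))*(4 + 1) - 102)*62 = (-18*5 - 102)*62 = (-90 - 102)*62 = -192*62 = -11904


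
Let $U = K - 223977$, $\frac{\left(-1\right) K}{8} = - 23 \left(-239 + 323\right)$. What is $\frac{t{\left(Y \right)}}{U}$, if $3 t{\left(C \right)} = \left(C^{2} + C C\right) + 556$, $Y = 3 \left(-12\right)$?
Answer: $- \frac{3148}{625563} \approx -0.0050323$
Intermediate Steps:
$Y = -36$
$K = 15456$ ($K = - 8 \left(- 23 \left(-239 + 323\right)\right) = - 8 \left(\left(-23\right) 84\right) = \left(-8\right) \left(-1932\right) = 15456$)
$t{\left(C \right)} = \frac{556}{3} + \frac{2 C^{2}}{3}$ ($t{\left(C \right)} = \frac{\left(C^{2} + C C\right) + 556}{3} = \frac{\left(C^{2} + C^{2}\right) + 556}{3} = \frac{2 C^{2} + 556}{3} = \frac{556 + 2 C^{2}}{3} = \frac{556}{3} + \frac{2 C^{2}}{3}$)
$U = -208521$ ($U = 15456 - 223977 = -208521$)
$\frac{t{\left(Y \right)}}{U} = \frac{\frac{556}{3} + \frac{2 \left(-36\right)^{2}}{3}}{-208521} = \left(\frac{556}{3} + \frac{2}{3} \cdot 1296\right) \left(- \frac{1}{208521}\right) = \left(\frac{556}{3} + 864\right) \left(- \frac{1}{208521}\right) = \frac{3148}{3} \left(- \frac{1}{208521}\right) = - \frac{3148}{625563}$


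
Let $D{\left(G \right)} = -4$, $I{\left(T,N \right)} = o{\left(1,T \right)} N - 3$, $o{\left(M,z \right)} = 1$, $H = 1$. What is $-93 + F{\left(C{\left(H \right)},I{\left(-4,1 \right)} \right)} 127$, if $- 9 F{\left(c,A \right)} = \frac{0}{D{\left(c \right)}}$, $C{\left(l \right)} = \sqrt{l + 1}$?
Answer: $-93$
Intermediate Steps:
$I{\left(T,N \right)} = -3 + N$ ($I{\left(T,N \right)} = 1 N - 3 = N - 3 = -3 + N$)
$C{\left(l \right)} = \sqrt{1 + l}$
$F{\left(c,A \right)} = 0$ ($F{\left(c,A \right)} = - \frac{0 \frac{1}{-4}}{9} = - \frac{0 \left(- \frac{1}{4}\right)}{9} = \left(- \frac{1}{9}\right) 0 = 0$)
$-93 + F{\left(C{\left(H \right)},I{\left(-4,1 \right)} \right)} 127 = -93 + 0 \cdot 127 = -93 + 0 = -93$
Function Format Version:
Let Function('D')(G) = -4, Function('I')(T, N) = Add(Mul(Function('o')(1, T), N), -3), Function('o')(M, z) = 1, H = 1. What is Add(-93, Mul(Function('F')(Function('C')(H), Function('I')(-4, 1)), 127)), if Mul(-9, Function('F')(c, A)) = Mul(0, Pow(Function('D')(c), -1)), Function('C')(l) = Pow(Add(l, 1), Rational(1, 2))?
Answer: -93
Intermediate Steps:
Function('I')(T, N) = Add(-3, N) (Function('I')(T, N) = Add(Mul(1, N), -3) = Add(N, -3) = Add(-3, N))
Function('C')(l) = Pow(Add(1, l), Rational(1, 2))
Function('F')(c, A) = 0 (Function('F')(c, A) = Mul(Rational(-1, 9), Mul(0, Pow(-4, -1))) = Mul(Rational(-1, 9), Mul(0, Rational(-1, 4))) = Mul(Rational(-1, 9), 0) = 0)
Add(-93, Mul(Function('F')(Function('C')(H), Function('I')(-4, 1)), 127)) = Add(-93, Mul(0, 127)) = Add(-93, 0) = -93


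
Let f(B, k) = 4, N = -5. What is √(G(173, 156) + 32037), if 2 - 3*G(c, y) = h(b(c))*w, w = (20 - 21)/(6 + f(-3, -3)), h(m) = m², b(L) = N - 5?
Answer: 179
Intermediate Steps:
b(L) = -10 (b(L) = -5 - 5 = -10)
w = -⅒ (w = (20 - 21)/(6 + 4) = -1/10 = -1*⅒ = -⅒ ≈ -0.10000)
G(c, y) = 4 (G(c, y) = ⅔ - (-10)²*(-1)/(3*10) = ⅔ - 100*(-1)/(3*10) = ⅔ - ⅓*(-10) = ⅔ + 10/3 = 4)
√(G(173, 156) + 32037) = √(4 + 32037) = √32041 = 179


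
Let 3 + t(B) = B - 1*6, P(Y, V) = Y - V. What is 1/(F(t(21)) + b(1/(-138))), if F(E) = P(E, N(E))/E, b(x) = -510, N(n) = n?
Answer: -1/510 ≈ -0.0019608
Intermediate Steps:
t(B) = -9 + B (t(B) = -3 + (B - 1*6) = -3 + (B - 6) = -3 + (-6 + B) = -9 + B)
F(E) = 0 (F(E) = (E - E)/E = 0/E = 0)
1/(F(t(21)) + b(1/(-138))) = 1/(0 - 510) = 1/(-510) = -1/510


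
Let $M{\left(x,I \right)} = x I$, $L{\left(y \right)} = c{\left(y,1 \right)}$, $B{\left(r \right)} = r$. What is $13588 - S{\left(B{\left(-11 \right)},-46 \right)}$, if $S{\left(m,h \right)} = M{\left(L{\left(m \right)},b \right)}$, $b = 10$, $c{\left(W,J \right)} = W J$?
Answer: $13698$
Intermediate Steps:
$c{\left(W,J \right)} = J W$
$L{\left(y \right)} = y$ ($L{\left(y \right)} = 1 y = y$)
$M{\left(x,I \right)} = I x$
$S{\left(m,h \right)} = 10 m$
$13588 - S{\left(B{\left(-11 \right)},-46 \right)} = 13588 - 10 \left(-11\right) = 13588 - -110 = 13588 + 110 = 13698$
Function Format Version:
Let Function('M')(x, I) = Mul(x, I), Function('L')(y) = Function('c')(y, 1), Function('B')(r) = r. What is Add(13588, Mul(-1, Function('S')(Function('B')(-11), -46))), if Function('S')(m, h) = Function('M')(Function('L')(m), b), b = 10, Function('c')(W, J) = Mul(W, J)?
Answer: 13698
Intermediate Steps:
Function('c')(W, J) = Mul(J, W)
Function('L')(y) = y (Function('L')(y) = Mul(1, y) = y)
Function('M')(x, I) = Mul(I, x)
Function('S')(m, h) = Mul(10, m)
Add(13588, Mul(-1, Function('S')(Function('B')(-11), -46))) = Add(13588, Mul(-1, Mul(10, -11))) = Add(13588, Mul(-1, -110)) = Add(13588, 110) = 13698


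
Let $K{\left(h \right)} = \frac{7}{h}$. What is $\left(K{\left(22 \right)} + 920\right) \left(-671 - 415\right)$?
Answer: $- \frac{10994121}{11} \approx -9.9947 \cdot 10^{5}$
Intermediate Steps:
$\left(K{\left(22 \right)} + 920\right) \left(-671 - 415\right) = \left(\frac{7}{22} + 920\right) \left(-671 - 415\right) = \left(7 \cdot \frac{1}{22} + 920\right) \left(-1086\right) = \left(\frac{7}{22} + 920\right) \left(-1086\right) = \frac{20247}{22} \left(-1086\right) = - \frac{10994121}{11}$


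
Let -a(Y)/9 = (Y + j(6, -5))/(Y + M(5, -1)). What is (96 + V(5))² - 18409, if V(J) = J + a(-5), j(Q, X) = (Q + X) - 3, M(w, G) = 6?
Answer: 8487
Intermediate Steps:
j(Q, X) = -3 + Q + X
a(Y) = -9*(-2 + Y)/(6 + Y) (a(Y) = -9*(Y + (-3 + 6 - 5))/(Y + 6) = -9*(Y - 2)/(6 + Y) = -9*(-2 + Y)/(6 + Y))
V(J) = 63 + J (V(J) = J + 9*(2 - 1*(-5))/(6 - 5) = J + 9*(2 + 5)/1 = J + 9*1*7 = J + 63 = 63 + J)
(96 + V(5))² - 18409 = (96 + (63 + 5))² - 18409 = (96 + 68)² - 18409 = 164² - 18409 = 26896 - 18409 = 8487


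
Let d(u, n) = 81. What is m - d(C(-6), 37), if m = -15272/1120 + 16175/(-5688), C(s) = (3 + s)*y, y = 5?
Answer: -19406203/199080 ≈ -97.479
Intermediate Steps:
C(s) = 15 + 5*s (C(s) = (3 + s)*5 = 15 + 5*s)
m = -3280723/199080 (m = -15272*1/1120 + 16175*(-1/5688) = -1909/140 - 16175/5688 = -3280723/199080 ≈ -16.479)
m - d(C(-6), 37) = -3280723/199080 - 1*81 = -3280723/199080 - 81 = -19406203/199080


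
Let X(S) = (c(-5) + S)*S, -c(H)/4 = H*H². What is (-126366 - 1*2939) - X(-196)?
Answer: -69721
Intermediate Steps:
c(H) = -4*H³ (c(H) = -4*H*H² = -4*H³)
X(S) = S*(500 + S) (X(S) = (-4*(-5)³ + S)*S = (-4*(-125) + S)*S = (500 + S)*S = S*(500 + S))
(-126366 - 1*2939) - X(-196) = (-126366 - 1*2939) - (-196)*(500 - 196) = (-126366 - 2939) - (-196)*304 = -129305 - 1*(-59584) = -129305 + 59584 = -69721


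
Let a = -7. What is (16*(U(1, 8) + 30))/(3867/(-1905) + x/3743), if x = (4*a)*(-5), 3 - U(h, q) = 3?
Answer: -380288800/1578609 ≈ -240.90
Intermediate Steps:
U(h, q) = 0 (U(h, q) = 3 - 1*3 = 3 - 3 = 0)
x = 140 (x = (4*(-7))*(-5) = -28*(-5) = 140)
(16*(U(1, 8) + 30))/(3867/(-1905) + x/3743) = (16*(0 + 30))/(3867/(-1905) + 140/3743) = (16*30)/(3867*(-1/1905) + 140*(1/3743)) = 480/(-1289/635 + 140/3743) = 480/(-4735827/2376805) = 480*(-2376805/4735827) = -380288800/1578609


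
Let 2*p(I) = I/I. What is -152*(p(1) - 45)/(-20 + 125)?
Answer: 6764/105 ≈ 64.419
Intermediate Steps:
p(I) = ½ (p(I) = (I/I)/2 = (½)*1 = ½)
-152*(p(1) - 45)/(-20 + 125) = -152*(½ - 45)/(-20 + 125) = -(-6764)/105 = -152*(-89/210) = 6764/105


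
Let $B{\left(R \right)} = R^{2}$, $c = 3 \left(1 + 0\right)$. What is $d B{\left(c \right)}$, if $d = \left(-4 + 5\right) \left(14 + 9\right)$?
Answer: $207$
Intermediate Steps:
$d = 23$ ($d = 1 \cdot 23 = 23$)
$c = 3$ ($c = 3 \cdot 1 = 3$)
$d B{\left(c \right)} = 23 \cdot 3^{2} = 23 \cdot 9 = 207$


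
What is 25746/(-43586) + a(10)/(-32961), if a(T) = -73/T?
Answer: -4241478641/7183190730 ≈ -0.59047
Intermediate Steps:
25746/(-43586) + a(10)/(-32961) = 25746/(-43586) - 73/10/(-32961) = 25746*(-1/43586) - 73*⅒*(-1/32961) = -12873/21793 - 73/10*(-1/32961) = -12873/21793 + 73/329610 = -4241478641/7183190730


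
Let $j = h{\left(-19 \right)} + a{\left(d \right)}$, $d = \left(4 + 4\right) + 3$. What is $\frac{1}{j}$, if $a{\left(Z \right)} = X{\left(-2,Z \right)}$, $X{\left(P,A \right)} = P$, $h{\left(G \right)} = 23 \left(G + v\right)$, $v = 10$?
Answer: $- \frac{1}{209} \approx -0.0047847$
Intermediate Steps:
$d = 11$ ($d = 8 + 3 = 11$)
$h{\left(G \right)} = 230 + 23 G$ ($h{\left(G \right)} = 23 \left(G + 10\right) = 23 \left(10 + G\right) = 230 + 23 G$)
$a{\left(Z \right)} = -2$
$j = -209$ ($j = \left(230 + 23 \left(-19\right)\right) - 2 = \left(230 - 437\right) - 2 = -207 - 2 = -209$)
$\frac{1}{j} = \frac{1}{-209} = - \frac{1}{209}$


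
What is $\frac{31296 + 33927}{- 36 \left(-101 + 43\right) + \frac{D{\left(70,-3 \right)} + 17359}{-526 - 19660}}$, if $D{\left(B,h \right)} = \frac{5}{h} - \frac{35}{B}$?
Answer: $\frac{7899548868}{252786067} \approx 31.25$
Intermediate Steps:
$D{\left(B,h \right)} = - \frac{35}{B} + \frac{5}{h}$
$\frac{31296 + 33927}{- 36 \left(-101 + 43\right) + \frac{D{\left(70,-3 \right)} + 17359}{-526 - 19660}} = \frac{31296 + 33927}{- 36 \left(-101 + 43\right) + \frac{\left(- \frac{35}{70} + \frac{5}{-3}\right) + 17359}{-526 - 19660}} = \frac{65223}{\left(-36\right) \left(-58\right) + \frac{\left(\left(-35\right) \frac{1}{70} + 5 \left(- \frac{1}{3}\right)\right) + 17359}{-20186}} = \frac{65223}{2088 + \left(\left(- \frac{1}{2} - \frac{5}{3}\right) + 17359\right) \left(- \frac{1}{20186}\right)} = \frac{65223}{2088 + \left(- \frac{13}{6} + 17359\right) \left(- \frac{1}{20186}\right)} = \frac{65223}{2088 + \frac{104141}{6} \left(- \frac{1}{20186}\right)} = \frac{65223}{2088 - \frac{104141}{121116}} = \frac{65223}{\frac{252786067}{121116}} = 65223 \cdot \frac{121116}{252786067} = \frac{7899548868}{252786067}$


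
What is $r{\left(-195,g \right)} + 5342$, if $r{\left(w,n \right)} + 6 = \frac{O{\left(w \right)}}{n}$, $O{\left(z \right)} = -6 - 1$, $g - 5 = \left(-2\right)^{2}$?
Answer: $\frac{48017}{9} \approx 5335.2$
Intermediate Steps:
$g = 9$ ($g = 5 + \left(-2\right)^{2} = 5 + 4 = 9$)
$O{\left(z \right)} = -7$
$r{\left(w,n \right)} = -6 - \frac{7}{n}$
$r{\left(-195,g \right)} + 5342 = \left(-6 - \frac{7}{9}\right) + 5342 = - \frac{61}{9} + 5342 = \frac{48017}{9}$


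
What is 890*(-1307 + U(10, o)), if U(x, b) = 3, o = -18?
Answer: -1160560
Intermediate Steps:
890*(-1307 + U(10, o)) = 890*(-1307 + 3) = 890*(-1304) = -1160560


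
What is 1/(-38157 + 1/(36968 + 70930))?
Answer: -107898/4117063985 ≈ -2.6208e-5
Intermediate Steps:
1/(-38157 + 1/(36968 + 70930)) = 1/(-38157 + 1/107898) = 1/(-4117063985/107898) = -107898/4117063985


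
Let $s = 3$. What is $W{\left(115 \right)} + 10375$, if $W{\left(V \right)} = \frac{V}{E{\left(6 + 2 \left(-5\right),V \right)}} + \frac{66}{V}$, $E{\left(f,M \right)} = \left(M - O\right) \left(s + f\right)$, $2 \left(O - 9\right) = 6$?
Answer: $\frac{122885448}{11845} \approx 10374.0$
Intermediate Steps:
$O = 12$ ($O = 9 + \frac{1}{2} \cdot 6 = 9 + 3 = 12$)
$E{\left(f,M \right)} = \left(-12 + M\right) \left(3 + f\right)$ ($E{\left(f,M \right)} = \left(M - 12\right) \left(3 + f\right) = \left(-12 + M\right) \left(3 + f\right)$)
$W{\left(V \right)} = \frac{66}{V} + \frac{V}{12 - V}$ ($W{\left(V \right)} = \frac{V}{-36 - 12 \left(6 + 2 \left(-5\right)\right) + 3 V + V \left(6 + 2 \left(-5\right)\right)} + \frac{66}{V} = \frac{V}{-36 - 12 \left(6 - 10\right) + 3 V + V \left(6 - 10\right)} + \frac{66}{V} = \frac{V}{-36 - -48 + 3 V + V \left(-4\right)} + \frac{66}{V} = \frac{V}{-36 + 48 + 3 V - 4 V} + \frac{66}{V} = \frac{V}{12 - V} + \frac{66}{V} = \frac{66}{V} + \frac{V}{12 - V}$)
$W{\left(115 \right)} + 10375 = \frac{792 + 115^{2} - 7590}{115 \left(12 - 115\right)} + 10375 = \frac{792 + 13225 - 7590}{115 \left(12 - 115\right)} + 10375 = \frac{1}{115} \frac{1}{-103} \cdot 6427 + 10375 = \frac{1}{115} \left(- \frac{1}{103}\right) 6427 + 10375 = - \frac{6427}{11845} + 10375 = \frac{122885448}{11845}$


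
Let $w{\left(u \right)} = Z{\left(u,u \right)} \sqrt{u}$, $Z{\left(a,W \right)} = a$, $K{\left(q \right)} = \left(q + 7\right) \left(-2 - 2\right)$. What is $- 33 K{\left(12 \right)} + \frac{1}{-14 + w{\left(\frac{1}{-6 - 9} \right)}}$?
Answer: $\frac{1658997258}{661501} + \frac{15 i \sqrt{15}}{661501} \approx 2507.9 + 8.7823 \cdot 10^{-5} i$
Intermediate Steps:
$K{\left(q \right)} = -28 - 4 q$ ($K{\left(q \right)} = \left(7 + q\right) \left(-4\right) = -28 - 4 q$)
$w{\left(u \right)} = u^{\frac{3}{2}}$ ($w{\left(u \right)} = u \sqrt{u} = u^{\frac{3}{2}}$)
$- 33 K{\left(12 \right)} + \frac{1}{-14 + w{\left(\frac{1}{-6 - 9} \right)}} = - 33 \left(-28 - 48\right) + \frac{1}{-14 + \left(\frac{1}{-6 - 9}\right)^{\frac{3}{2}}} = - 33 \left(-28 - 48\right) + \frac{1}{-14 + \left(\frac{1}{-15}\right)^{\frac{3}{2}}} = \left(-33\right) \left(-76\right) + \frac{1}{-14 + \left(- \frac{1}{15}\right)^{\frac{3}{2}}} = 2508 + \frac{1}{-14 - \frac{i \sqrt{15}}{225}}$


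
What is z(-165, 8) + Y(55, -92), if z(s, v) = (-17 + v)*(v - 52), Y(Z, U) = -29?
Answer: 367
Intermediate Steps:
z(s, v) = (-52 + v)*(-17 + v) (z(s, v) = (-17 + v)*(-52 + v) = (-52 + v)*(-17 + v))
z(-165, 8) + Y(55, -92) = (884 + 8² - 69*8) - 29 = (884 + 64 - 552) - 29 = 396 - 29 = 367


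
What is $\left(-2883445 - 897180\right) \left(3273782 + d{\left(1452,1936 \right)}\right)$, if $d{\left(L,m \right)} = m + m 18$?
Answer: $-12516008583750$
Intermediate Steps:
$d{\left(L,m \right)} = 19 m$ ($d{\left(L,m \right)} = m + 18 m = 19 m$)
$\left(-2883445 - 897180\right) \left(3273782 + d{\left(1452,1936 \right)}\right) = \left(-2883445 - 897180\right) \left(3273782 + 19 \cdot 1936\right) = - 3780625 \left(3273782 + 36784\right) = \left(-3780625\right) 3310566 = -12516008583750$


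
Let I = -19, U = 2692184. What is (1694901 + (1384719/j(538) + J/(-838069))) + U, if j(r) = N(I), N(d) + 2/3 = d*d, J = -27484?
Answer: 3977972513826102/905952589 ≈ 4.3909e+6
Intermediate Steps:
N(d) = -⅔ + d² (N(d) = -⅔ + d*d = -⅔ + d²)
j(r) = 1081/3 (j(r) = -⅔ + (-19)² = -⅔ + 361 = 1081/3)
(1694901 + (1384719/j(538) + J/(-838069))) + U = (1694901 + (1384719/(1081/3) - 27484/(-838069))) + 2692184 = (1694901 + (1384719*(3/1081) - 27484*(-1/838069))) + 2692184 = (1694901 + (4154157/1081 + 27484/838069)) + 2692184 = (1694901 + 3481499913037/905952589) + 2692184 = 1538981448961726/905952589 + 2692184 = 3977972513826102/905952589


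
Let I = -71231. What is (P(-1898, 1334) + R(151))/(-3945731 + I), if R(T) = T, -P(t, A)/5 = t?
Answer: -9641/4016962 ≈ -0.0024001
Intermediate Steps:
P(t, A) = -5*t
(P(-1898, 1334) + R(151))/(-3945731 + I) = (-5*(-1898) + 151)/(-3945731 - 71231) = (9490 + 151)/(-4016962) = 9641*(-1/4016962) = -9641/4016962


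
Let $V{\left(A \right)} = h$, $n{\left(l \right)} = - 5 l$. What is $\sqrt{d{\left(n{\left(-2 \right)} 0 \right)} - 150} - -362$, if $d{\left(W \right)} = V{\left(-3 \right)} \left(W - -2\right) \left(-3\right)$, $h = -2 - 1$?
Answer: $362 + 2 i \sqrt{33} \approx 362.0 + 11.489 i$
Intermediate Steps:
$h = -3$ ($h = -2 - 1 = -3$)
$V{\left(A \right)} = -3$
$d{\left(W \right)} = 18 + 9 W$ ($d{\left(W \right)} = - 3 \left(W - -2\right) \left(-3\right) = - 3 \left(W + 2\right) \left(-3\right) = - 3 \left(2 + W\right) \left(-3\right) = \left(-6 - 3 W\right) \left(-3\right) = 18 + 9 W$)
$\sqrt{d{\left(n{\left(-2 \right)} 0 \right)} - 150} - -362 = \sqrt{\left(18 + 9 \left(-5\right) \left(-2\right) 0\right) - 150} - -362 = \sqrt{\left(18 + 9 \cdot 10 \cdot 0\right) - 150} + 362 = \sqrt{\left(18 + 9 \cdot 0\right) - 150} + 362 = \sqrt{\left(18 + 0\right) - 150} + 362 = \sqrt{18 - 150} + 362 = \sqrt{-132} + 362 = 2 i \sqrt{33} + 362 = 362 + 2 i \sqrt{33}$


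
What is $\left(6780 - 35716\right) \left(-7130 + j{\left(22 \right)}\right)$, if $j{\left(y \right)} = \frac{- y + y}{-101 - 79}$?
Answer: $206313680$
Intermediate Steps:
$j{\left(y \right)} = 0$ ($j{\left(y \right)} = \frac{0}{-180} = 0 \left(- \frac{1}{180}\right) = 0$)
$\left(6780 - 35716\right) \left(-7130 + j{\left(22 \right)}\right) = \left(6780 - 35716\right) \left(-7130 + 0\right) = \left(-28936\right) \left(-7130\right) = 206313680$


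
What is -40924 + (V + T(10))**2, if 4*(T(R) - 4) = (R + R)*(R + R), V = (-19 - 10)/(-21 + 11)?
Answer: -2949639/100 ≈ -29496.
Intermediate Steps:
V = 29/10 (V = -29/(-10) = -29*(-1/10) = 29/10 ≈ 2.9000)
T(R) = 4 + R**2 (T(R) = 4 + ((R + R)*(R + R))/4 = 4 + ((2*R)*(2*R))/4 = 4 + (4*R**2)/4 = 4 + R**2)
-40924 + (V + T(10))**2 = -40924 + (29/10 + (4 + 10**2))**2 = -40924 + (29/10 + (4 + 100))**2 = -40924 + (29/10 + 104)**2 = -40924 + (1069/10)**2 = -40924 + 1142761/100 = -2949639/100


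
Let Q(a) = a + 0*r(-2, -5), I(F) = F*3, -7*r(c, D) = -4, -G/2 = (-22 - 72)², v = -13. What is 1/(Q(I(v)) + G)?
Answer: -1/17711 ≈ -5.6462e-5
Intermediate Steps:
G = -17672 (G = -2*(-22 - 72)² = -2*(-94)² = -2*8836 = -17672)
r(c, D) = 4/7 (r(c, D) = -⅐*(-4) = 4/7)
I(F) = 3*F
Q(a) = a (Q(a) = a + 0*(4/7) = a + 0 = a)
1/(Q(I(v)) + G) = 1/(3*(-13) - 17672) = 1/(-39 - 17672) = 1/(-17711) = -1/17711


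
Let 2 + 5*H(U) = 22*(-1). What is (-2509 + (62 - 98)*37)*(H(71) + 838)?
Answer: -16001606/5 ≈ -3.2003e+6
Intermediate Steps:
H(U) = -24/5 (H(U) = -2/5 + (22*(-1))/5 = -2/5 + (1/5)*(-22) = -2/5 - 22/5 = -24/5)
(-2509 + (62 - 98)*37)*(H(71) + 838) = (-2509 + (62 - 98)*37)*(-24/5 + 838) = (-2509 - 36*37)*(4166/5) = (-2509 - 1332)*(4166/5) = -3841*4166/5 = -16001606/5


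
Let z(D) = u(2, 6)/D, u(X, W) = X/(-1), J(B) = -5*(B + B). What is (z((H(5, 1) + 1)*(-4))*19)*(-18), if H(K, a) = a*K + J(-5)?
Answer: -171/56 ≈ -3.0536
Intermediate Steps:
J(B) = -10*B
u(X, W) = -X (u(X, W) = X*(-1) = -X)
H(K, a) = 50 + K*a (H(K, a) = a*K - 10*(-5) = K*a + 50 = 50 + K*a)
z(D) = -2/D (z(D) = (-1*2)/D = -2/D)
(z((H(5, 1) + 1)*(-4))*19)*(-18) = (-2*(-1/(4*((50 + 5*1) + 1)))*19)*(-18) = (-2*(-1/(4*((50 + 5) + 1)))*19)*(-18) = (-2*(-1/(4*(55 + 1)))*19)*(-18) = (-2/(56*(-4))*19)*(-18) = (-2/(-224)*19)*(-18) = (-2*(-1/224)*19)*(-18) = ((1/112)*19)*(-18) = (19/112)*(-18) = -171/56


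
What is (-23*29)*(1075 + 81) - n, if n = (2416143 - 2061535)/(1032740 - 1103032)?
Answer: -13549608144/17573 ≈ -7.7105e+5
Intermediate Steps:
n = -88652/17573 (n = 354608/(-70292) = 354608*(-1/70292) = -88652/17573 ≈ -5.0448)
(-23*29)*(1075 + 81) - n = (-23*29)*(1075 + 81) - 1*(-88652/17573) = -667*1156 + 88652/17573 = -771052 + 88652/17573 = -13549608144/17573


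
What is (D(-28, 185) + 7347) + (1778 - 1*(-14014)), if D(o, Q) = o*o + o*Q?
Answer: 18743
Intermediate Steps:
D(o, Q) = o² + Q*o
(D(-28, 185) + 7347) + (1778 - 1*(-14014)) = (-28*(185 - 28) + 7347) + (1778 - 1*(-14014)) = (-28*157 + 7347) + (1778 + 14014) = (-4396 + 7347) + 15792 = 2951 + 15792 = 18743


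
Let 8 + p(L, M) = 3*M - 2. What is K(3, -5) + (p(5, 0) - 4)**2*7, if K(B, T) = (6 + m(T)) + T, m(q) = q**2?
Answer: 1398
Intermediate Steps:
p(L, M) = -10 + 3*M (p(L, M) = -8 + (3*M - 2) = -8 + (-2 + 3*M) = -10 + 3*M)
K(B, T) = 6 + T + T**2 (K(B, T) = (6 + T**2) + T = 6 + T + T**2)
K(3, -5) + (p(5, 0) - 4)**2*7 = (6 - 5 + (-5)**2) + ((-10 + 3*0) - 4)**2*7 = (6 - 5 + 25) + ((-10 + 0) - 4)**2*7 = 26 + (-10 - 4)**2*7 = 26 + (-14)**2*7 = 26 + 196*7 = 26 + 1372 = 1398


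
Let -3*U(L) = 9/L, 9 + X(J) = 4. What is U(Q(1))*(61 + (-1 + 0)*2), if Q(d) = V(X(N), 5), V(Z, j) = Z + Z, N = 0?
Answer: 177/10 ≈ 17.700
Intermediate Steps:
X(J) = -5 (X(J) = -9 + 4 = -5)
V(Z, j) = 2*Z
Q(d) = -10 (Q(d) = 2*(-5) = -10)
U(L) = -3/L
U(Q(1))*(61 + (-1 + 0)*2) = (-3/(-10))*(61 + (-1 + 0)*2) = (-3*(-1/10))*(61 - 1*2) = 3*(61 - 2)/10 = (3/10)*59 = 177/10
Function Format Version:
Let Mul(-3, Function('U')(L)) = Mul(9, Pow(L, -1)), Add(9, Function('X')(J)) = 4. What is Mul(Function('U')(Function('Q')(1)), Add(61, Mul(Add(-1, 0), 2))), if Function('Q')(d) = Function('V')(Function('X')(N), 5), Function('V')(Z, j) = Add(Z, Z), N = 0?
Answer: Rational(177, 10) ≈ 17.700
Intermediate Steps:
Function('X')(J) = -5 (Function('X')(J) = Add(-9, 4) = -5)
Function('V')(Z, j) = Mul(2, Z)
Function('Q')(d) = -10 (Function('Q')(d) = Mul(2, -5) = -10)
Function('U')(L) = Mul(-3, Pow(L, -1)) (Function('U')(L) = Mul(Rational(-1, 3), Mul(9, Pow(L, -1))) = Mul(-3, Pow(L, -1)))
Mul(Function('U')(Function('Q')(1)), Add(61, Mul(Add(-1, 0), 2))) = Mul(Mul(-3, Pow(-10, -1)), Add(61, Mul(Add(-1, 0), 2))) = Mul(Mul(-3, Rational(-1, 10)), Add(61, Mul(-1, 2))) = Mul(Rational(3, 10), Add(61, -2)) = Mul(Rational(3, 10), 59) = Rational(177, 10)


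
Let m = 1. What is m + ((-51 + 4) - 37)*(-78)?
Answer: 6553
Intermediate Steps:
m + ((-51 + 4) - 37)*(-78) = 1 + ((-51 + 4) - 37)*(-78) = 1 + (-47 - 37)*(-78) = 1 - 84*(-78) = 1 + 6552 = 6553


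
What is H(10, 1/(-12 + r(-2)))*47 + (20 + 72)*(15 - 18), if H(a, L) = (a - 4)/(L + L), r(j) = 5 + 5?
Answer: -558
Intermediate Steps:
r(j) = 10
H(a, L) = (-4 + a)/(2*L) (H(a, L) = (-4 + a)/((2*L)) = (-4 + a)*(1/(2*L)) = (-4 + a)/(2*L))
H(10, 1/(-12 + r(-2)))*47 + (20 + 72)*(15 - 18) = ((-4 + 10)/(2*(1/(-12 + 10))))*47 + (20 + 72)*(15 - 18) = ((½)*6/1/(-2))*47 + 92*(-3) = ((½)*6/(-½))*47 - 276 = ((½)*(-2)*6)*47 - 276 = -6*47 - 276 = -282 - 276 = -558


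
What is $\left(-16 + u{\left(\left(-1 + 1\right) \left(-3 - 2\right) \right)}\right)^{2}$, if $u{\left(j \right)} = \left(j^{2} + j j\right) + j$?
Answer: $256$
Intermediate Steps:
$u{\left(j \right)} = j + 2 j^{2}$ ($u{\left(j \right)} = \left(j^{2} + j^{2}\right) + j = 2 j^{2} + j = j + 2 j^{2}$)
$\left(-16 + u{\left(\left(-1 + 1\right) \left(-3 - 2\right) \right)}\right)^{2} = \left(-16 + \left(-1 + 1\right) \left(-3 - 2\right) \left(1 + 2 \left(-1 + 1\right) \left(-3 - 2\right)\right)\right)^{2} = \left(-16 + 0 \left(-5\right) \left(1 + 2 \cdot 0 \left(-5\right)\right)\right)^{2} = \left(-16 + 0 \left(1 + 2 \cdot 0\right)\right)^{2} = \left(-16 + 0 \left(1 + 0\right)\right)^{2} = \left(-16 + 0 \cdot 1\right)^{2} = \left(-16 + 0\right)^{2} = \left(-16\right)^{2} = 256$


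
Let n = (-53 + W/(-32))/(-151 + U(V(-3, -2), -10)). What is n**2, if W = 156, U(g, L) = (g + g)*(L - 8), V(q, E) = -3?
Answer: 214369/118336 ≈ 1.8115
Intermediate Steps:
U(g, L) = 2*g*(-8 + L) (U(g, L) = (2*g)*(-8 + L) = 2*g*(-8 + L))
n = 463/344 (n = (-53 + 156/(-32))/(-151 + 2*(-3)*(-8 - 10)) = (-53 + 156*(-1/32))/(-151 + 2*(-3)*(-18)) = (-53 - 39/8)/(-151 + 108) = -463/8/(-43) = -463/8*(-1/43) = 463/344 ≈ 1.3459)
n**2 = (463/344)**2 = 214369/118336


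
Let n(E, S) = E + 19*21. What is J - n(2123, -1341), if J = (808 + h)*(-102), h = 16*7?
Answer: -96362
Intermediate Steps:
h = 112
n(E, S) = 399 + E (n(E, S) = E + 399 = 399 + E)
J = -93840 (J = (808 + 112)*(-102) = 920*(-102) = -93840)
J - n(2123, -1341) = -93840 - (399 + 2123) = -93840 - 1*2522 = -93840 - 2522 = -96362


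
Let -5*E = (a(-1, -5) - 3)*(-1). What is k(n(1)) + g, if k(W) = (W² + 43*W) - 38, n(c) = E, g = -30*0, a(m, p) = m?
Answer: -1794/25 ≈ -71.760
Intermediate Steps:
E = -⅘ (E = -(-1 - 3)*(-1)/5 = -(-4)*(-1)/5 = -⅕*4 = -⅘ ≈ -0.80000)
g = 0
n(c) = -⅘
k(W) = -38 + W² + 43*W
k(n(1)) + g = (-38 + (-⅘)² + 43*(-⅘)) + 0 = (-38 + 16/25 - 172/5) + 0 = -1794/25 + 0 = -1794/25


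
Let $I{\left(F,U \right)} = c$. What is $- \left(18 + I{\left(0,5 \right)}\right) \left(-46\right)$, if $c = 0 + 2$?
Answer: $920$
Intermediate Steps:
$c = 2$
$I{\left(F,U \right)} = 2$
$- \left(18 + I{\left(0,5 \right)}\right) \left(-46\right) = - \left(18 + 2\right) \left(-46\right) = - 20 \left(-46\right) = \left(-1\right) \left(-920\right) = 920$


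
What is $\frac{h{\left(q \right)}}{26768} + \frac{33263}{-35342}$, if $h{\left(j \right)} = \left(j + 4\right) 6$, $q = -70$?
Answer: $- \frac{113047427}{118254332} \approx -0.95597$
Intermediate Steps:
$h{\left(j \right)} = 24 + 6 j$ ($h{\left(j \right)} = \left(4 + j\right) 6 = 24 + 6 j$)
$\frac{h{\left(q \right)}}{26768} + \frac{33263}{-35342} = \frac{24 + 6 \left(-70\right)}{26768} + \frac{33263}{-35342} = \left(24 - 420\right) \frac{1}{26768} + 33263 \left(- \frac{1}{35342}\right) = \left(-396\right) \frac{1}{26768} - \frac{33263}{35342} = - \frac{99}{6692} - \frac{33263}{35342} = - \frac{113047427}{118254332}$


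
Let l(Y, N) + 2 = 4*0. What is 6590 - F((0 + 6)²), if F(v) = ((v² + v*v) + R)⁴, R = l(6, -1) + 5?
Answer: -45347092694035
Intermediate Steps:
l(Y, N) = -2 (l(Y, N) = -2 + 4*0 = -2 + 0 = -2)
R = 3 (R = -2 + 5 = 3)
F(v) = (3 + 2*v²)⁴ (F(v) = ((v² + v*v) + 3)⁴ = ((v² + v²) + 3)⁴ = (2*v² + 3)⁴ = (3 + 2*v²)⁴)
6590 - F((0 + 6)²) = 6590 - (3 + 2*((0 + 6)²)²)⁴ = 6590 - (3 + 2*(6²)²)⁴ = 6590 - (3 + 2*36²)⁴ = 6590 - (3 + 2*1296)⁴ = 6590 - (3 + 2592)⁴ = 6590 - 1*2595⁴ = 6590 - 1*45347092700625 = 6590 - 45347092700625 = -45347092694035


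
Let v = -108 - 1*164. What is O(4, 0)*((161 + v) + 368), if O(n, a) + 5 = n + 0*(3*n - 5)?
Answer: -257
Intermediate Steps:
v = -272 (v = -108 - 164 = -272)
O(n, a) = -5 + n (O(n, a) = -5 + (n + 0*(3*n - 5)) = -5 + (n + 0*(-5 + 3*n)) = -5 + (n + 0) = -5 + n)
O(4, 0)*((161 + v) + 368) = (-5 + 4)*((161 - 272) + 368) = -(-111 + 368) = -1*257 = -257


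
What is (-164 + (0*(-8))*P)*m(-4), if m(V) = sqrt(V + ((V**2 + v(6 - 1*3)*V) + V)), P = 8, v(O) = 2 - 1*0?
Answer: 0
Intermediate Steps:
v(O) = 2 (v(O) = 2 + 0 = 2)
m(V) = sqrt(V**2 + 4*V) (m(V) = sqrt(V + ((V**2 + 2*V) + V)) = sqrt(V + (V**2 + 3*V)) = sqrt(V**2 + 4*V))
(-164 + (0*(-8))*P)*m(-4) = (-164 + (0*(-8))*8)*sqrt(-4*(4 - 4)) = (-164 + 0*8)*sqrt(-4*0) = (-164 + 0)*sqrt(0) = -164*0 = 0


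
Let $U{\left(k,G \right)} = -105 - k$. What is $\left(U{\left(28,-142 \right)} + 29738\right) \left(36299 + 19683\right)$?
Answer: $1657347110$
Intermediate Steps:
$\left(U{\left(28,-142 \right)} + 29738\right) \left(36299 + 19683\right) = \left(\left(-105 - 28\right) + 29738\right) \left(36299 + 19683\right) = \left(\left(-105 - 28\right) + 29738\right) 55982 = \left(-133 + 29738\right) 55982 = 29605 \cdot 55982 = 1657347110$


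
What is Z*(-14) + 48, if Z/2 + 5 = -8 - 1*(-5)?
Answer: 272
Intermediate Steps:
Z = -16 (Z = -10 + 2*(-8 - 1*(-5)) = -10 + 2*(-8 + 5) = -10 + 2*(-3) = -10 - 6 = -16)
Z*(-14) + 48 = -16*(-14) + 48 = 224 + 48 = 272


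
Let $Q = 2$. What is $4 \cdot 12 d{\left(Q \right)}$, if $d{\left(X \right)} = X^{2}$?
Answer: $192$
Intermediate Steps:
$4 \cdot 12 d{\left(Q \right)} = 4 \cdot 12 \cdot 2^{2} = 48 \cdot 4 = 192$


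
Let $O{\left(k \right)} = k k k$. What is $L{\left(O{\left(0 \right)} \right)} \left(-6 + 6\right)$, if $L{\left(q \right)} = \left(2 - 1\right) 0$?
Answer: $0$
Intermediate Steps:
$O{\left(k \right)} = k^{3}$ ($O{\left(k \right)} = k^{2} k = k^{3}$)
$L{\left(q \right)} = 0$ ($L{\left(q \right)} = 1 \cdot 0 = 0$)
$L{\left(O{\left(0 \right)} \right)} \left(-6 + 6\right) = 0 \left(-6 + 6\right) = 0 \cdot 0 = 0$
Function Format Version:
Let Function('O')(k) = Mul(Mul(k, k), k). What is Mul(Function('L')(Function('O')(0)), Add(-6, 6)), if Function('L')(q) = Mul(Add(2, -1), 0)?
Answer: 0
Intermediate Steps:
Function('O')(k) = Pow(k, 3) (Function('O')(k) = Mul(Pow(k, 2), k) = Pow(k, 3))
Function('L')(q) = 0 (Function('L')(q) = Mul(1, 0) = 0)
Mul(Function('L')(Function('O')(0)), Add(-6, 6)) = Mul(0, Add(-6, 6)) = Mul(0, 0) = 0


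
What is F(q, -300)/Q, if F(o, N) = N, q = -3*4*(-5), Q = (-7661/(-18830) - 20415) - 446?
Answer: 5649000/392804969 ≈ 0.014381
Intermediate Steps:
Q = -392804969/18830 (Q = (-7661*(-1/18830) - 20415) - 446 = (7661/18830 - 20415) - 446 = -384406789/18830 - 446 = -392804969/18830 ≈ -20861.)
q = 60 (q = -12*(-5) = 60)
F(q, -300)/Q = -300/(-392804969/18830) = -300*(-18830/392804969) = 5649000/392804969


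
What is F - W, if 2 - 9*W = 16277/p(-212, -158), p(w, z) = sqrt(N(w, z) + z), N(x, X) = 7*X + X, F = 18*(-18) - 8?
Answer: -2990/9 - 16277*I*sqrt(158)/4266 ≈ -332.22 - 47.96*I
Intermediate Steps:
F = -332 (F = -324 - 8 = -332)
N(x, X) = 8*X
p(w, z) = 3*sqrt(z) (p(w, z) = sqrt(8*z + z) = sqrt(9*z) = 3*sqrt(z))
W = 2/9 + 16277*I*sqrt(158)/4266 (W = 2/9 - 16277/(9*(3*sqrt(-158))) = 2/9 - 16277/(9*(3*(I*sqrt(158)))) = 2/9 - 16277/(9*(3*I*sqrt(158))) = 2/9 - 16277*(-I*sqrt(158)/474)/9 = 2/9 - (-16277)*I*sqrt(158)/4266 = 2/9 + 16277*I*sqrt(158)/4266 ≈ 0.22222 + 47.96*I)
F - W = -332 - (2/9 + 16277*I*sqrt(158)/4266) = -332 + (-2/9 - 16277*I*sqrt(158)/4266) = -2990/9 - 16277*I*sqrt(158)/4266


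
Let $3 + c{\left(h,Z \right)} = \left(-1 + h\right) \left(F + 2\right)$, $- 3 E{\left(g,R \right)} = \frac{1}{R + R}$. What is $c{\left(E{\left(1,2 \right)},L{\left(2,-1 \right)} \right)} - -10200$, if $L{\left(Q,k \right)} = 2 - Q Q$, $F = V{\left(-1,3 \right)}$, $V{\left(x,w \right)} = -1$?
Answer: $\frac{122351}{12} \approx 10196.0$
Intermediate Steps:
$F = -1$
$E{\left(g,R \right)} = - \frac{1}{6 R}$ ($E{\left(g,R \right)} = - \frac{1}{3 \left(R + R\right)} = - \frac{1}{3 \cdot 2 R} = - \frac{\frac{1}{2} \frac{1}{R}}{3} = - \frac{1}{6 R}$)
$L{\left(Q,k \right)} = 2 - Q^{2}$
$c{\left(h,Z \right)} = -4 + h$ ($c{\left(h,Z \right)} = -3 + \left(-1 + h\right) \left(-1 + 2\right) = -3 + \left(-1 + h\right) 1 = -3 + \left(-1 + h\right) = -4 + h$)
$c{\left(E{\left(1,2 \right)},L{\left(2,-1 \right)} \right)} - -10200 = \left(-4 - \frac{1}{6 \cdot 2}\right) - -10200 = \left(-4 - \frac{1}{12}\right) + 10200 = - \frac{49}{12} + 10200 = \frac{122351}{12}$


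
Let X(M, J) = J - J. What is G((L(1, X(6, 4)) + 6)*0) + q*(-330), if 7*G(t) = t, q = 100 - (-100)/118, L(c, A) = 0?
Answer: -1963500/59 ≈ -33280.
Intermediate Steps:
X(M, J) = 0
q = 5950/59 (q = 100 - (-100)/118 = 100 - 1*(-50/59) = 100 + 50/59 = 5950/59 ≈ 100.85)
G(t) = t/7
G((L(1, X(6, 4)) + 6)*0) + q*(-330) = ((0 + 6)*0)/7 + (5950/59)*(-330) = (6*0)/7 - 1963500/59 = (⅐)*0 - 1963500/59 = 0 - 1963500/59 = -1963500/59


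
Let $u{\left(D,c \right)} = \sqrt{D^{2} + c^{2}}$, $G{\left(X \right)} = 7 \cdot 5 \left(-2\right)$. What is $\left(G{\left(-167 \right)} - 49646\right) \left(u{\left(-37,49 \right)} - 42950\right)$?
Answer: $2135302200 - 49716 \sqrt{3770} \approx 2.1323 \cdot 10^{9}$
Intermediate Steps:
$G{\left(X \right)} = -70$ ($G{\left(X \right)} = 35 \left(-2\right) = -70$)
$\left(G{\left(-167 \right)} - 49646\right) \left(u{\left(-37,49 \right)} - 42950\right) = \left(-70 - 49646\right) \left(\sqrt{\left(-37\right)^{2} + 49^{2}} - 42950\right) = - 49716 \left(\sqrt{1369 + 2401} - 42950\right) = - 49716 \left(\sqrt{3770} - 42950\right) = - 49716 \left(-42950 + \sqrt{3770}\right) = 2135302200 - 49716 \sqrt{3770}$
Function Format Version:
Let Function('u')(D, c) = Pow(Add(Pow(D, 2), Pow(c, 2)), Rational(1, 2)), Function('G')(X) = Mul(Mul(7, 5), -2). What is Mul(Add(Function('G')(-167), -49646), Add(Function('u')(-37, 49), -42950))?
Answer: Add(2135302200, Mul(-49716, Pow(3770, Rational(1, 2)))) ≈ 2.1323e+9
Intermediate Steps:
Function('G')(X) = -70 (Function('G')(X) = Mul(35, -2) = -70)
Mul(Add(Function('G')(-167), -49646), Add(Function('u')(-37, 49), -42950)) = Mul(Add(-70, -49646), Add(Pow(Add(Pow(-37, 2), Pow(49, 2)), Rational(1, 2)), -42950)) = Mul(-49716, Add(Pow(Add(1369, 2401), Rational(1, 2)), -42950)) = Mul(-49716, Add(Pow(3770, Rational(1, 2)), -42950)) = Mul(-49716, Add(-42950, Pow(3770, Rational(1, 2)))) = Add(2135302200, Mul(-49716, Pow(3770, Rational(1, 2))))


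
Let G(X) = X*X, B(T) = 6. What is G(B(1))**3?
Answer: 46656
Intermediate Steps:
G(X) = X**2
G(B(1))**3 = (6**2)**3 = 36**3 = 46656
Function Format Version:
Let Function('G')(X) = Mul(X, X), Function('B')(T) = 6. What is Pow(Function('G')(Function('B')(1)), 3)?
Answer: 46656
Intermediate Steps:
Function('G')(X) = Pow(X, 2)
Pow(Function('G')(Function('B')(1)), 3) = Pow(Pow(6, 2), 3) = Pow(36, 3) = 46656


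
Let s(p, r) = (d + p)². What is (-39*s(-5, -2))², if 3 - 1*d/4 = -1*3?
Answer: 198218241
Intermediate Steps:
d = 24 (d = 12 - (-4)*3 = 12 - 4*(-3) = 12 + 12 = 24)
s(p, r) = (24 + p)²
(-39*s(-5, -2))² = (-39*(24 - 5)²)² = (-39*19²)² = (-39*361)² = (-14079)² = 198218241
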